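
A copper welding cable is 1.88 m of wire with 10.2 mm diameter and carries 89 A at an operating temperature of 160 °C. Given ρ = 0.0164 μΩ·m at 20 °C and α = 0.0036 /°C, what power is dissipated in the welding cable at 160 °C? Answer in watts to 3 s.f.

4.50 W

ρ = 0.0164 μΩ·m = 1.64×10^-8 Ω·m
A = π(d/2)² = π(5.1000e-03 m)² = 8.171e-05 m²
R₍20₎ = ρL/A = (1.64×10^-8)(1.88)/(8.171e-05) = 3.773×10^-4 Ω
R₍160₎ = R₍20₎(1 + αΔT) = 3.773×10^-4 × (1 + 0.0036×140) = 5.675×10^-4 Ω
P = I²R = (89)² × 5.675×10^-4 = 4.50 W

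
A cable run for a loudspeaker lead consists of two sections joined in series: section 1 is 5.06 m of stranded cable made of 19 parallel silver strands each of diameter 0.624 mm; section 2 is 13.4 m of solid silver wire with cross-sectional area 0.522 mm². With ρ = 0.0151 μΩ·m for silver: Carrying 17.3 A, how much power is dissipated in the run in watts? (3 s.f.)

ρ = 0.0151 μΩ·m = 1.51×10^-8 Ω·m
Section 1: A_strand = π(3.1200e-04)² = 3.058e-07 m²; R₁ = ρL/(N·A_s) = (1.51×10^-8)(5.06)/(19×3.058e-07) = 0.01315 Ω
Section 2: A = 0.522 mm² = 5.220e-07 m²
R₂ = (1.51×10^-8)(13.4)/(5.220e-07) = 0.3876 Ω
R = R₁ + R₂ = 0.4008 Ω
P = I²R = (17.3)² × 0.4008 = 120 W

120 W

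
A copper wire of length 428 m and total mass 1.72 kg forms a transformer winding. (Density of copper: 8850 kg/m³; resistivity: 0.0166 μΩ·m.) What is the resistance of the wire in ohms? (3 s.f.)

15.6 Ω

ρ = 0.0166 μΩ·m = 1.66×10^-8 Ω·m
A = m/(density·L) = 1.72/(8850×428) = 4.5409e-07 m²
R = ρL/A = (1.66×10^-8)(428)/(4.5409e-07) = 15.6 Ω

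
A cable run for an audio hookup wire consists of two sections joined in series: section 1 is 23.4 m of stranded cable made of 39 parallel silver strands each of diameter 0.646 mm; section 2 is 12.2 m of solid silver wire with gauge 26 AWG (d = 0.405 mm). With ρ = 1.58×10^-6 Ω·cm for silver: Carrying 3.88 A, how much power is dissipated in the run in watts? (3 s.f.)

ρ = 1.58×10^-6 Ω·cm = 1.58×10^-8 Ω·m
Section 1: A_strand = π(3.2300e-04)² = 3.278e-07 m²; R₁ = ρL/(N·A_s) = (1.58×10^-8)(23.4)/(39×3.278e-07) = 0.02892 Ω
Section 2: A = π(0.405/2 mm)² = π(2.0250e-04 m)² = 1.288e-07 m²
R₂ = (1.58×10^-8)(12.2)/(1.288e-07) = 1.496 Ω
R = R₁ + R₂ = 1.525 Ω
P = I²R = (3.88)² × 1.525 = 23.0 W

23.0 W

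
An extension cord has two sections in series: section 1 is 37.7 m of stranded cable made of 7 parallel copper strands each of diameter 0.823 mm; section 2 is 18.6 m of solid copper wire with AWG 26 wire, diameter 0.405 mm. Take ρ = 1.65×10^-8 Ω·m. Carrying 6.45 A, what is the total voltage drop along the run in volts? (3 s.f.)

16.4 V

Section 1: A_strand = π(4.1150e-04)² = 5.320e-07 m²; R₁ = ρL/(N·A_s) = (1.65×10^-8)(37.7)/(7×5.320e-07) = 0.167 Ω
Section 2: A = π(0.405/2 mm)² = π(2.0250e-04 m)² = 1.288e-07 m²
R₂ = (1.65×10^-8)(18.6)/(1.288e-07) = 2.382 Ω
R = R₁ + R₂ = 2.549 Ω
V = IR = 6.45 × 2.549 = 16.4 V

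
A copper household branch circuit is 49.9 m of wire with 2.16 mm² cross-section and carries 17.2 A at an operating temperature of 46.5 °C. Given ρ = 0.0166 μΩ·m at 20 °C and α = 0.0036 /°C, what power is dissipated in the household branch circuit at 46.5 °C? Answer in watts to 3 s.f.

ρ = 0.0166 μΩ·m = 1.66×10^-8 Ω·m
A = 2.16 mm² = 2.160e-06 m²
R₍20₎ = ρL/A = (1.66×10^-8)(49.9)/(2.160e-06) = 0.3835 Ω
R₍46.5₎ = R₍20₎(1 + αΔT) = 0.3835 × (1 + 0.0036×26.5) = 0.4201 Ω
P = I²R = (17.2)² × 0.4201 = 124 W

124 W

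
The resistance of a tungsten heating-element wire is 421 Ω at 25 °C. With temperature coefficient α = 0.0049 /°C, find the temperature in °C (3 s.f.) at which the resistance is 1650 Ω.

R = R₀(1 + α(T − T₀)) ⇒ T = T₀ + (R/R₀ − 1)/α
T = 25 + (1650/421 − 1)/0.0049 = 25 + (2.919)/0.0049 = 621 °C

621 °C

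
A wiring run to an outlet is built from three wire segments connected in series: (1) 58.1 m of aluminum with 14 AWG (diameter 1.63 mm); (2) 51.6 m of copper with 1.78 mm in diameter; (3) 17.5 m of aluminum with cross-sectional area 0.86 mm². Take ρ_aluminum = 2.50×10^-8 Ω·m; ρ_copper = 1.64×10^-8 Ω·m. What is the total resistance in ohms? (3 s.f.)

1.54 Ω

Seg 1: A = π(1.63/2 mm)² = π(8.1500e-04 m)² = 2.087e-06 m²
R_1 = (2.50×10^-8)(58.1)/(2.087e-06) = 0.6961 Ω
Seg 2: A = π(d/2)² = π(8.9000e-04 m)² = 2.488e-06 m²
R_2 = (1.64×10^-8)(51.6)/(2.488e-06) = 0.3401 Ω
Seg 3: A = 0.86 mm² = 8.600e-07 m²
R_3 = (2.50×10^-8)(17.5)/(8.600e-07) = 0.5087 Ω
R_total = R_1 + R_2 + R_3 = 1.54 Ω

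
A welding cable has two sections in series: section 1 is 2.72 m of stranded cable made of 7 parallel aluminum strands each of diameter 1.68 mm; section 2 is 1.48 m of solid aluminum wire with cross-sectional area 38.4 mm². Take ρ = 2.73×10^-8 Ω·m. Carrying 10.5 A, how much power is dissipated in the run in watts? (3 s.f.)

0.644 W

Section 1: A_strand = π(8.4000e-04)² = 2.217e-06 m²; R₁ = ρL/(N·A_s) = (2.73×10^-8)(2.72)/(7×2.217e-06) = 0.004785 Ω
Section 2: A = 38.4 mm² = 3.840e-05 m²
R₂ = (2.73×10^-8)(1.48)/(3.840e-05) = 0.001052 Ω
R = R₁ + R₂ = 0.005838 Ω
P = I²R = (10.5)² × 0.005838 = 0.644 W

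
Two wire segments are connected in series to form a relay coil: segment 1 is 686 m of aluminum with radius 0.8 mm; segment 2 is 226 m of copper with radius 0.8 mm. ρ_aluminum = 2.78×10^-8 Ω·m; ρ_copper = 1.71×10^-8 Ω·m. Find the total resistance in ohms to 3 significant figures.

11.4 Ω

Segment 1: A = πr² = π(8.0000e-04 m)² = 2.011e-06 m²
R₁ = ρL/A = (2.78×10^-8)(686)/(2.011e-06) = 9.485 Ω
R₂ = (1.71×10^-8)(226)/(2.011e-06) = 1.922 Ω
R = R₁ + R₂ = 11.4 Ω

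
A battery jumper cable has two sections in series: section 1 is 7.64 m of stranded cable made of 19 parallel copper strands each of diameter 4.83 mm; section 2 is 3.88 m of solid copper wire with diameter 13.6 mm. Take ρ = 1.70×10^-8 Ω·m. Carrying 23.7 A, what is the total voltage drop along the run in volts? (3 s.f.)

Section 1: A_strand = π(2.4150e-03)² = 1.832e-05 m²; R₁ = ρL/(N·A_s) = (1.70×10^-8)(7.64)/(19×1.832e-05) = 3.731×10^-4 Ω
Section 2: A = π(d/2)² = π(6.8000e-03 m)² = 1.453e-04 m²
R₂ = (1.70×10^-8)(3.88)/(1.453e-04) = 4.541×10^-4 Ω
R = R₁ + R₂ = 8.271×10^-4 Ω
V = IR = 23.7 × 8.271×10^-4 = 0.0196 V

0.0196 V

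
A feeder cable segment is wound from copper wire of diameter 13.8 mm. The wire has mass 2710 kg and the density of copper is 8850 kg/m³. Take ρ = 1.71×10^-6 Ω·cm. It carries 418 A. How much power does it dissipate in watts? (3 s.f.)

ρ = 1.71×10^-6 Ω·cm = 1.71×10^-8 Ω·m
A = π(d/2)² = π(6.9000e-03 m)² = 1.4957e-04 m²
L = m/(density·A) = 2710/(8850×1.4957e-04) = 2047 m
R = ρL/A = (1.71×10^-8)(2047)/(1.4957e-04) = 0.2341 Ω
P = I²R = (418)² × 0.2341 = 40900 W

40900 W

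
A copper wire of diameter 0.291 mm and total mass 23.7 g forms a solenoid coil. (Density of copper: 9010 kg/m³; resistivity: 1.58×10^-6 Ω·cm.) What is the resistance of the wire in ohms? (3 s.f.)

9.40 Ω

ρ = 1.58×10^-6 Ω·cm = 1.58×10^-8 Ω·m
A = π(d/2)² = π(1.4550e-04 m)² = 6.6508e-08 m²
L = m/(density·A) = 0.0237/(9010×6.6508e-08) = 39.55 m
R = ρL/A = (1.58×10^-8)(39.55)/(6.6508e-08) = 9.40 Ω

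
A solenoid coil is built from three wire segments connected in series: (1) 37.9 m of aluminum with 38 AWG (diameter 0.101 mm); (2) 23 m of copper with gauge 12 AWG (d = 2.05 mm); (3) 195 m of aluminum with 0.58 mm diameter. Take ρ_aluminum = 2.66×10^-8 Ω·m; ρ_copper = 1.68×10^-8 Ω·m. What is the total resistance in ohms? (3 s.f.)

146 Ω

Seg 1: A = π(0.101/2 mm)² = π(5.0500e-05 m)² = 8.012e-09 m²
R_1 = (2.66×10^-8)(37.9)/(8.012e-09) = 125.8 Ω
Seg 2: A = π(2.05/2 mm)² = π(1.0250e-03 m)² = 3.301e-06 m²
R_2 = (1.68×10^-8)(23)/(3.301e-06) = 0.1171 Ω
Seg 3: A = π(d/2)² = π(2.9000e-04 m)² = 2.642e-07 m²
R_3 = (2.66×10^-8)(195)/(2.642e-07) = 19.63 Ω
R_total = R_1 + R_2 + R_3 = 146 Ω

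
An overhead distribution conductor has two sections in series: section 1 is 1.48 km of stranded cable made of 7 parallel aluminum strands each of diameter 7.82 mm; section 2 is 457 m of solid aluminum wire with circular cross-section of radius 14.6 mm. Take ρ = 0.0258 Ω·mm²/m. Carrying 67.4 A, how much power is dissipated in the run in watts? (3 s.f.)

ρ = 0.0258 Ω·mm²/m = 2.58×10^-8 Ω·m
Section 1: A_strand = π(3.9100e-03)² = 4.803e-05 m²; R₁ = ρL/(N·A_s) = (2.58×10^-8)(1480)/(7×4.803e-05) = 0.1136 Ω
Section 2: A = πr² = π(1.4600e-02 m)² = 6.697e-04 m²
R₂ = (2.58×10^-8)(457)/(6.697e-04) = 0.01761 Ω
R = R₁ + R₂ = 0.1312 Ω
P = I²R = (67.4)² × 0.1312 = 596 W

596 W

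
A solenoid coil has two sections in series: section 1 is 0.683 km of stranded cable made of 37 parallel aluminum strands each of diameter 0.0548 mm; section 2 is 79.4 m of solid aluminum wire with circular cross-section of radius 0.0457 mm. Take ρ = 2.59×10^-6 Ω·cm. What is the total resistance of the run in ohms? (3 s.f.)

516 Ω

ρ = 2.59×10^-6 Ω·cm = 2.59×10^-8 Ω·m
Section 1: A_strand = π(2.7400e-05)² = 2.359e-09 m²; R₁ = ρL/(N·A_s) = (2.59×10^-8)(683)/(37×2.359e-09) = 202.7 Ω
Section 2: A = πr² = π(4.5700e-05 m)² = 6.561e-09 m²
R₂ = (2.59×10^-8)(79.4)/(6.561e-09) = 313.4 Ω
R = R₁ + R₂ = 516 Ω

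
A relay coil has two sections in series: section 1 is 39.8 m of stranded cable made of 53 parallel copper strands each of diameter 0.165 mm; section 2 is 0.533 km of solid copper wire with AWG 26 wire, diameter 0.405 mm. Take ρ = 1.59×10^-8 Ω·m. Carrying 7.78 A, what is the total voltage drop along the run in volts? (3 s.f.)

516 V

Section 1: A_strand = π(8.2500e-05)² = 2.138e-08 m²; R₁ = ρL/(N·A_s) = (1.59×10^-8)(39.8)/(53×2.138e-08) = 0.5584 Ω
Section 2: A = π(0.405/2 mm)² = π(2.0250e-04 m)² = 1.288e-07 m²
R₂ = (1.59×10^-8)(533)/(1.288e-07) = 65.78 Ω
R = R₁ + R₂ = 66.34 Ω
V = IR = 7.78 × 66.34 = 516 V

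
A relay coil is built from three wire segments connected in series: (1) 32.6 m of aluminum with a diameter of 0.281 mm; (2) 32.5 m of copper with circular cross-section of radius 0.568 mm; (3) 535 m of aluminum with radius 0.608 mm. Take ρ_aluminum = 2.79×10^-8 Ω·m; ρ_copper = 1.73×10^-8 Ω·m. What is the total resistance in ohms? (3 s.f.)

Seg 1: A = π(d/2)² = π(1.4050e-04 m)² = 6.202e-08 m²
R_1 = (2.79×10^-8)(32.6)/(6.202e-08) = 14.67 Ω
Seg 2: A = πr² = π(5.6800e-04 m)² = 1.014e-06 m²
R_2 = (1.73×10^-8)(32.5)/(1.014e-06) = 0.5547 Ω
Seg 3: A = πr² = π(6.0800e-04 m)² = 1.161e-06 m²
R_3 = (2.79×10^-8)(535)/(1.161e-06) = 12.85 Ω
R_total = R_1 + R_2 + R_3 = 28.1 Ω

28.1 Ω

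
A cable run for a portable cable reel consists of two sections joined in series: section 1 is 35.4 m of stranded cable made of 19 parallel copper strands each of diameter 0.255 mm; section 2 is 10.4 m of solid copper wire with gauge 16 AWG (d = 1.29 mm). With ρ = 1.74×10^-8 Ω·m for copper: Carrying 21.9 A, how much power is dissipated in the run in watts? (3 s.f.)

Section 1: A_strand = π(1.2750e-04)² = 5.107e-08 m²; R₁ = ρL/(N·A_s) = (1.74×10^-8)(35.4)/(19×5.107e-08) = 0.6348 Ω
Section 2: A = π(1.29/2 mm)² = π(6.4500e-04 m)² = 1.307e-06 m²
R₂ = (1.74×10^-8)(10.4)/(1.307e-06) = 0.1385 Ω
R = R₁ + R₂ = 0.7732 Ω
P = I²R = (21.9)² × 0.7732 = 371 W

371 W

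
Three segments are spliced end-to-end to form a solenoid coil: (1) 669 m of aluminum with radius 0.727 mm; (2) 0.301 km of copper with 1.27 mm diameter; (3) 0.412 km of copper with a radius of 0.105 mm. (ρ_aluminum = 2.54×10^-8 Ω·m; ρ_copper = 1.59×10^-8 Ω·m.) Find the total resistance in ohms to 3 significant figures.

203 Ω

Seg 1: A = πr² = π(7.2700e-04 m)² = 1.660e-06 m²
R_1 = (2.54×10^-8)(669)/(1.660e-06) = 10.23 Ω
Seg 2: A = π(d/2)² = π(6.3500e-04 m)² = 1.267e-06 m²
R_2 = (1.59×10^-8)(301)/(1.267e-06) = 3.778 Ω
Seg 3: A = πr² = π(1.0500e-04 m)² = 3.464e-08 m²
R_3 = (1.59×10^-8)(412)/(3.464e-08) = 189.1 Ω
R_total = R_1 + R_2 + R_3 = 203 Ω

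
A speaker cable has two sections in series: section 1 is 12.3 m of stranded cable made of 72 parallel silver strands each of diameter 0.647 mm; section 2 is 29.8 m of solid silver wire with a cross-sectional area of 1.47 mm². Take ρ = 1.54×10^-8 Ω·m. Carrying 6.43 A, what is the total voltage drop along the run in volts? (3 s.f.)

2.06 V

Section 1: A_strand = π(3.2350e-04)² = 3.288e-07 m²; R₁ = ρL/(N·A_s) = (1.54×10^-8)(12.3)/(72×3.288e-07) = 0.008002 Ω
Section 2: A = 1.47 mm² = 1.470e-06 m²
R₂ = (1.54×10^-8)(29.8)/(1.470e-06) = 0.3122 Ω
R = R₁ + R₂ = 0.3202 Ω
V = IR = 6.43 × 0.3202 = 2.06 V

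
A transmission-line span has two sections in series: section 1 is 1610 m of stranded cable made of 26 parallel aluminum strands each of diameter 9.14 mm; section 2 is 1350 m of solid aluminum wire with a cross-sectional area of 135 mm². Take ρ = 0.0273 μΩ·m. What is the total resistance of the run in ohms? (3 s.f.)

ρ = 0.0273 μΩ·m = 2.73×10^-8 Ω·m
Section 1: A_strand = π(4.5700e-03)² = 6.561e-05 m²; R₁ = ρL/(N·A_s) = (2.73×10^-8)(1610)/(26×6.561e-05) = 0.02577 Ω
Section 2: A = 135 mm² = 1.350e-04 m²
R₂ = (2.73×10^-8)(1350)/(1.350e-04) = 0.273 Ω
R = R₁ + R₂ = 0.299 Ω

0.299 Ω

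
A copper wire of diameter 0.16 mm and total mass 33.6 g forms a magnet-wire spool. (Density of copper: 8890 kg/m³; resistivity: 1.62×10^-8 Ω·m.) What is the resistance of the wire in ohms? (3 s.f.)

A = π(d/2)² = π(8.0000e-05 m)² = 2.0106e-08 m²
L = m/(density·A) = 0.0336/(8890×2.0106e-08) = 188 m
R = ρL/A = (1.62×10^-8)(188)/(2.0106e-08) = 151 Ω

151 Ω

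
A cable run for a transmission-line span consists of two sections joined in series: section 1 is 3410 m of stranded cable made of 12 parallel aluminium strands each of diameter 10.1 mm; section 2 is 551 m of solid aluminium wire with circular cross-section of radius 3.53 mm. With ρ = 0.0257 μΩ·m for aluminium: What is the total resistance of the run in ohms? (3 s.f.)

ρ = 0.0257 μΩ·m = 2.57×10^-8 Ω·m
Section 1: A_strand = π(5.0500e-03)² = 8.012e-05 m²; R₁ = ρL/(N·A_s) = (2.57×10^-8)(3410)/(12×8.012e-05) = 0.09115 Ω
Section 2: A = πr² = π(3.5300e-03 m)² = 3.915e-05 m²
R₂ = (2.57×10^-8)(551)/(3.915e-05) = 0.3617 Ω
R = R₁ + R₂ = 0.453 Ω

0.453 Ω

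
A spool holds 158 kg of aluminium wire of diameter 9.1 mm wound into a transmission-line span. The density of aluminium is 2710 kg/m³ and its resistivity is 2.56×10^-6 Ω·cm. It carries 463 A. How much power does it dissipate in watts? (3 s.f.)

75600 W

ρ = 2.56×10^-6 Ω·cm = 2.56×10^-8 Ω·m
A = π(d/2)² = π(4.5500e-03 m)² = 6.5039e-05 m²
L = m/(density·A) = 158/(2710×6.5039e-05) = 896.4 m
R = ρL/A = (2.56×10^-8)(896.4)/(6.5039e-05) = 0.3528 Ω
P = I²R = (463)² × 0.3528 = 75600 W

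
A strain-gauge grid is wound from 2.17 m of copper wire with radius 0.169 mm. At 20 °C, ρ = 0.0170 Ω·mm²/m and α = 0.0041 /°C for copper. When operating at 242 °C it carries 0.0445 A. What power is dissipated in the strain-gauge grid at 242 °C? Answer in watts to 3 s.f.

0.00156 W

ρ = 0.0170 Ω·mm²/m = 1.70×10^-8 Ω·m
A = πr² = π(1.6900e-04 m)² = 8.973e-08 m²
R₍20₎ = ρL/A = (1.70×10^-8)(2.17)/(8.973e-08) = 0.4111 Ω
R₍242₎ = R₍20₎(1 + αΔT) = 0.4111 × (1 + 0.0041×222) = 0.7854 Ω
P = I²R = (0.0445)² × 0.7854 = 0.00156 W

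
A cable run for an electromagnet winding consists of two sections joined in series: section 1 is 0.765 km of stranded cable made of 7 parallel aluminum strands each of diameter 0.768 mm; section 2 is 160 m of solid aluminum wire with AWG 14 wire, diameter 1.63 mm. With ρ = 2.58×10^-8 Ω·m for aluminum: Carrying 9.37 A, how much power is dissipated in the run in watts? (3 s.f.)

708 W

Section 1: A_strand = π(3.8400e-04)² = 4.632e-07 m²; R₁ = ρL/(N·A_s) = (2.58×10^-8)(765)/(7×4.632e-07) = 6.087 Ω
Section 2: A = π(1.63/2 mm)² = π(8.1500e-04 m)² = 2.087e-06 m²
R₂ = (2.58×10^-8)(160)/(2.087e-06) = 1.978 Ω
R = R₁ + R₂ = 8.065 Ω
P = I²R = (9.37)² × 8.065 = 708 W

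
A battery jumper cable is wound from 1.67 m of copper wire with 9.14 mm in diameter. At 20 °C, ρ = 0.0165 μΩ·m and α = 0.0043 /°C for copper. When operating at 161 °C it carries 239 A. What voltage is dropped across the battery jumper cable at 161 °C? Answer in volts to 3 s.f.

ρ = 0.0165 μΩ·m = 1.65×10^-8 Ω·m
A = π(d/2)² = π(4.5700e-03 m)² = 6.561e-05 m²
R₍20₎ = ρL/A = (1.65×10^-8)(1.67)/(6.561e-05) = 4.200×10^-4 Ω
R₍161₎ = R₍20₎(1 + αΔT) = 4.200×10^-4 × (1 + 0.0043×141) = 6.746×10^-4 Ω
V = IR = 239 × 6.746×10^-4 = 0.161 V

0.161 V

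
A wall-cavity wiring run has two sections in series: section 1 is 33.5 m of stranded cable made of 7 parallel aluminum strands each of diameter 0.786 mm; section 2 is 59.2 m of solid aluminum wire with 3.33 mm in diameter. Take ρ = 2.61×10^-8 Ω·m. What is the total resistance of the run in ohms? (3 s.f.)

0.435 Ω

Section 1: A_strand = π(3.9300e-04)² = 4.852e-07 m²; R₁ = ρL/(N·A_s) = (2.61×10^-8)(33.5)/(7×4.852e-07) = 0.2574 Ω
Section 2: A = π(d/2)² = π(1.6650e-03 m)² = 8.709e-06 m²
R₂ = (2.61×10^-8)(59.2)/(8.709e-06) = 0.1774 Ω
R = R₁ + R₂ = 0.435 Ω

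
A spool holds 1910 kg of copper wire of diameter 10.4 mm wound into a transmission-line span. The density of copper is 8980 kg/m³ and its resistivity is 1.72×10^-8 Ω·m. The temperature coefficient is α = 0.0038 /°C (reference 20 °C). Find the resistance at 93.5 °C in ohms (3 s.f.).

A = π(d/2)² = π(5.2000e-03 m)² = 8.4949e-05 m²
L = m/(density·A) = 1910/(8980×8.4949e-05) = 2504 m
R = ρL/A = (1.72×10^-8)(2504)/(8.4949e-05) = 0.507 Ω
R(93.5 °C) = 0.507 × (1 + 0.0038×73.5) = 0.649 Ω

0.649 Ω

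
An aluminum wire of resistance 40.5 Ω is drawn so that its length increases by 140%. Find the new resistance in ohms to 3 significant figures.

k = 1 + 140/100 = 2.4; volume constant ⇒ A' = A/k, so R' = k²R.
R' = 5.76 × 40.5 = 233 Ω

233 Ω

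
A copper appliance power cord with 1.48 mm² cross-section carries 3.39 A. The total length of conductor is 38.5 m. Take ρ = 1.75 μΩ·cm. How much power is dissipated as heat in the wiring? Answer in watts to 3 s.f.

ρ = 1.75 μΩ·cm = 1.75×10^-8 Ω·m
A = 1.48 mm² = 1.480e-06 m²
R = ρL/A = (1.75×10^-8)(38.5)/(1.480e-06) = 0.4552 Ω
P = I²R = (3.39)² × 0.4552 = 5.23 W

5.23 W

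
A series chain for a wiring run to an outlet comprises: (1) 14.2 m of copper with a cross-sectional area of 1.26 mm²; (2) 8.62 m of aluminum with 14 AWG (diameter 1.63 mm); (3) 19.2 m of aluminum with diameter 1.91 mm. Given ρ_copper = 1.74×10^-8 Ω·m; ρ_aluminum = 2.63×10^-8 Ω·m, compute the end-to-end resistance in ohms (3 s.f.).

Seg 1: A = 1.26 mm² = 1.260e-06 m²
R_1 = (1.74×10^-8)(14.2)/(1.260e-06) = 0.1961 Ω
Seg 2: A = π(1.63/2 mm)² = π(8.1500e-04 m)² = 2.087e-06 m²
R_2 = (2.63×10^-8)(8.62)/(2.087e-06) = 0.1086 Ω
Seg 3: A = π(d/2)² = π(9.5500e-04 m)² = 2.865e-06 m²
R_3 = (2.63×10^-8)(19.2)/(2.865e-06) = 0.1762 Ω
R_total = R_1 + R_2 + R_3 = 0.481 Ω

0.481 Ω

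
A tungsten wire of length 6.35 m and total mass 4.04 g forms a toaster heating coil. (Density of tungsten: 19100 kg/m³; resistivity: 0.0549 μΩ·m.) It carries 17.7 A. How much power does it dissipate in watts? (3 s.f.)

ρ = 0.0549 μΩ·m = 5.49×10^-8 Ω·m
A = m/(density·L) = 0.00404/(19100×6.35) = 3.3310e-08 m²
R = ρL/A = (5.49×10^-8)(6.35)/(3.3310e-08) = 10.47 Ω
P = I²R = (17.7)² × 10.47 = 3280 W

3280 W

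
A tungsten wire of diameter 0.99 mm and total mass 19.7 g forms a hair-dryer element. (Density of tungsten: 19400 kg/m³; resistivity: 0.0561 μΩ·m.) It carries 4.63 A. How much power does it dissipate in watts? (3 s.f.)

2.06 W

ρ = 0.0561 μΩ·m = 5.61×10^-8 Ω·m
A = π(d/2)² = π(4.9500e-04 m)² = 7.6977e-07 m²
L = m/(density·A) = 0.0197/(19400×7.6977e-07) = 1.319 m
R = ρL/A = (5.61×10^-8)(1.319)/(7.6977e-07) = 0.09614 Ω
P = I²R = (4.63)² × 0.09614 = 2.06 W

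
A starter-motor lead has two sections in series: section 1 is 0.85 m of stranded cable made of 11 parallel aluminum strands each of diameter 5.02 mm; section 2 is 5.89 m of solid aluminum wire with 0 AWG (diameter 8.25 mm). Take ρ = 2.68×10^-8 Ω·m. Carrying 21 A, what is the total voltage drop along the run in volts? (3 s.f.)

0.0642 V

Section 1: A_strand = π(2.5100e-03)² = 1.979e-05 m²; R₁ = ρL/(N·A_s) = (2.68×10^-8)(0.85)/(11×1.979e-05) = 1.046×10^-4 Ω
Section 2: A = π(8.25/2 mm)² = π(4.1250e-03 m)² = 5.346e-05 m²
R₂ = (2.68×10^-8)(5.89)/(5.346e-05) = 0.002953 Ω
R = R₁ + R₂ = 0.003058 Ω
V = IR = 21 × 0.003058 = 0.0642 V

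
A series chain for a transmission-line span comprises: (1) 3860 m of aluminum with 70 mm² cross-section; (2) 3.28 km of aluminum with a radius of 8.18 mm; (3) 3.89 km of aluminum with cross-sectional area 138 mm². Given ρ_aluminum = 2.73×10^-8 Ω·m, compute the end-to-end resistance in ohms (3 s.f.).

2.70 Ω

Seg 1: A = 70 mm² = 7.000e-05 m²
R_1 = (2.73×10^-8)(3860)/(7.000e-05) = 1.505 Ω
Seg 2: A = πr² = π(8.1800e-03 m)² = 2.102e-04 m²
R_2 = (2.73×10^-8)(3280)/(2.102e-04) = 0.426 Ω
Seg 3: A = 138 mm² = 1.380e-04 m²
R_3 = (2.73×10^-8)(3890)/(1.380e-04) = 0.7695 Ω
R_total = R_1 + R_2 + R_3 = 2.70 Ω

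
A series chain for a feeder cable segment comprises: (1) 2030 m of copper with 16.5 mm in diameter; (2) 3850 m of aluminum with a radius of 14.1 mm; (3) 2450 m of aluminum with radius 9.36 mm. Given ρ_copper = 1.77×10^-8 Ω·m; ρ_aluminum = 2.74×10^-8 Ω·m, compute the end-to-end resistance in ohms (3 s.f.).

Seg 1: A = π(d/2)² = π(8.2500e-03 m)² = 2.138e-04 m²
R_1 = (1.77×10^-8)(2030)/(2.138e-04) = 0.168 Ω
Seg 2: A = πr² = π(1.4100e-02 m)² = 6.246e-04 m²
R_2 = (2.74×10^-8)(3850)/(6.246e-04) = 0.1689 Ω
Seg 3: A = πr² = π(9.3600e-03 m)² = 2.752e-04 m²
R_3 = (2.74×10^-8)(2450)/(2.752e-04) = 0.2439 Ω
R_total = R_1 + R_2 + R_3 = 0.581 Ω

0.581 Ω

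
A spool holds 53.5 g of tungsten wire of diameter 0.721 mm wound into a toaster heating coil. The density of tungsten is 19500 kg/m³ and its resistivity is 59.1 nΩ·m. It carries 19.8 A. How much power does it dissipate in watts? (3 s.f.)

ρ = 59.1 nΩ·m = 5.91×10^-8 Ω·m
A = π(d/2)² = π(3.6050e-04 m)² = 4.0828e-07 m²
L = m/(density·A) = 0.0535/(19500×4.0828e-07) = 6.72 m
R = ρL/A = (5.91×10^-8)(6.72)/(4.0828e-07) = 0.9727 Ω
P = I²R = (19.8)² × 0.9727 = 381 W

381 W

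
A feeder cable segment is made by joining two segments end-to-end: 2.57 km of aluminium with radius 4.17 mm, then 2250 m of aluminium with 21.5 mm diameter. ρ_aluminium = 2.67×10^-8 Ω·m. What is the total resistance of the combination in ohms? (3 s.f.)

1.42 Ω

Segment 1: A = πr² = π(4.1700e-03 m)² = 5.463e-05 m²
R₁ = ρL/A = (2.67×10^-8)(2570)/(5.463e-05) = 1.256 Ω
Segment 2: A = π(d/2)² = π(1.0750e-02 m)² = 3.631e-04 m²
R₂ = (2.67×10^-8)(2250)/(3.631e-04) = 0.1655 Ω
R = R₁ + R₂ = 1.42 Ω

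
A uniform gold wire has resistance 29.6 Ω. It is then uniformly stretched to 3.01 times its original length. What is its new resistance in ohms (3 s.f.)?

268 Ω

Volume constant ⇒ A' = A/k with k = 3.01. R' = ρ(kL)/(A/k) = k²R.
R' = 9.06 × 29.6 = 268 Ω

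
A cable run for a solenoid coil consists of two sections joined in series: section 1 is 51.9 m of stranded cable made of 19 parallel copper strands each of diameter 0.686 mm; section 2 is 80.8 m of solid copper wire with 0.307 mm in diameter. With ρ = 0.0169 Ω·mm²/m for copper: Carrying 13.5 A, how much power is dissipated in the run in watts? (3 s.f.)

3380 W

ρ = 0.0169 Ω·mm²/m = 1.69×10^-8 Ω·m
Section 1: A_strand = π(3.4300e-04)² = 3.696e-07 m²; R₁ = ρL/(N·A_s) = (1.69×10^-8)(51.9)/(19×3.696e-07) = 0.1249 Ω
Section 2: A = π(d/2)² = π(1.5350e-04 m)² = 7.402e-08 m²
R₂ = (1.69×10^-8)(80.8)/(7.402e-08) = 18.45 Ω
R = R₁ + R₂ = 18.57 Ω
P = I²R = (13.5)² × 18.57 = 3380 W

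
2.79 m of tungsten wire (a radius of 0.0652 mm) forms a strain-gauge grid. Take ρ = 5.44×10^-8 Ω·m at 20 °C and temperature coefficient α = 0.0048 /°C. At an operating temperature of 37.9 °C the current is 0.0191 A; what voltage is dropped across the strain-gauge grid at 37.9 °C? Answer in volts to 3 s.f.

A = πr² = π(6.5200e-05 m)² = 1.336e-08 m²
R₍20₎ = ρL/A = (5.44×10^-8)(2.79)/(1.336e-08) = 11.36 Ω
R₍37.9₎ = R₍20₎(1 + αΔT) = 11.36 × (1 + 0.0048×17.9) = 12.34 Ω
V = IR = 0.0191 × 12.34 = 0.236 V

0.236 V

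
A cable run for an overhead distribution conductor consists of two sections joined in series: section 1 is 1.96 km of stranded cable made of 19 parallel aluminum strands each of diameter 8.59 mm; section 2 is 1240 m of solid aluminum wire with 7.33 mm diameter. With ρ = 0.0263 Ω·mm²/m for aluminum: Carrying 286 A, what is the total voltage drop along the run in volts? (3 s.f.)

234 V

ρ = 0.0263 Ω·mm²/m = 2.63×10^-8 Ω·m
Section 1: A_strand = π(4.2950e-03)² = 5.795e-05 m²; R₁ = ρL/(N·A_s) = (2.63×10^-8)(1960)/(19×5.795e-05) = 0.04681 Ω
Section 2: A = π(d/2)² = π(3.6650e-03 m)² = 4.220e-05 m²
R₂ = (2.63×10^-8)(1240)/(4.220e-05) = 0.7728 Ω
R = R₁ + R₂ = 0.8196 Ω
V = IR = 286 × 0.8196 = 234 V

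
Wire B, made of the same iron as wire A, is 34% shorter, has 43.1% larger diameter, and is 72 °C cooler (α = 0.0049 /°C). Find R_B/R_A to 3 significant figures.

R ∝ ρL/d² with ρ ∝ (1+αΔT), so R_B/R_A = (1 − 34/100) × (1 + 43.1/100)⁻² × (1 − 0.0049×72)
= 0.66 × 0.4883 × 0.6472 = 0.209

0.209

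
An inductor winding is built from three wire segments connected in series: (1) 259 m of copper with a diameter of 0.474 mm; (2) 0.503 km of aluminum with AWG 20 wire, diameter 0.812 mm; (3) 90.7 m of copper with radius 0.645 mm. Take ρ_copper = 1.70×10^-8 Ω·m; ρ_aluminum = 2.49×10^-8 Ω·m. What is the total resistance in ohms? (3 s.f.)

Seg 1: A = π(d/2)² = π(2.3700e-04 m)² = 1.765e-07 m²
R_1 = (1.70×10^-8)(259)/(1.765e-07) = 24.95 Ω
Seg 2: A = π(0.812/2 mm)² = π(4.0600e-04 m)² = 5.178e-07 m²
R_2 = (2.49×10^-8)(503)/(5.178e-07) = 24.19 Ω
Seg 3: A = πr² = π(6.4500e-04 m)² = 1.307e-06 m²
R_3 = (1.70×10^-8)(90.7)/(1.307e-06) = 1.18 Ω
R_total = R_1 + R_2 + R_3 = 50.3 Ω

50.3 Ω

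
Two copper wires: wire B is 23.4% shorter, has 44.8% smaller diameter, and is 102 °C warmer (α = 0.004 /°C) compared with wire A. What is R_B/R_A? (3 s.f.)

3.54

R ∝ ρL/d² with ρ ∝ (1+αΔT), so R_B/R_A = (1 − 23.4/100) × (1 − 44.8/100)⁻² × (1 + 0.004×102)
= 0.766 × 3.282 × 1.408 = 3.54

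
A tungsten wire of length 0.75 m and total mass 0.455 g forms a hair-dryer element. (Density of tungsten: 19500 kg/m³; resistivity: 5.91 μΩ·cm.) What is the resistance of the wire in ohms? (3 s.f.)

ρ = 5.91 μΩ·cm = 5.91×10^-8 Ω·m
A = m/(density·L) = 4.550×10^-4/(19500×0.75) = 3.1111e-08 m²
R = ρL/A = (5.91×10^-8)(0.75)/(3.1111e-08) = 1.42 Ω

1.42 Ω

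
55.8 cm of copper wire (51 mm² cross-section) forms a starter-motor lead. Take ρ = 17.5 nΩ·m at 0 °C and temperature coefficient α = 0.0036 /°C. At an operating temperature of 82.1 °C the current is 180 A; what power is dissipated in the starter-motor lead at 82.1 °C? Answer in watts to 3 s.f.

ρ = 17.5 nΩ·m = 1.75×10^-8 Ω·m
A = 51 mm² = 5.100e-05 m²
R₍0₎ = ρL/A = (1.75×10^-8)(0.558)/(5.100e-05) = 1.915×10^-4 Ω
R₍82.1₎ = R₍0₎(1 + αΔT) = 1.915×10^-4 × (1 + 0.0036×82.1) = 2.481×10^-4 Ω
P = I²R = (180)² × 2.481×10^-4 = 8.04 W

8.04 W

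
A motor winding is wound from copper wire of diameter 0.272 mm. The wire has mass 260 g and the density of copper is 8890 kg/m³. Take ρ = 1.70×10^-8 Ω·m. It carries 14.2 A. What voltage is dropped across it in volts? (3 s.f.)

A = π(d/2)² = π(1.3600e-04 m)² = 5.8107e-08 m²
L = m/(density·A) = 0.26/(8890×5.8107e-08) = 503.3 m
R = ρL/A = (1.70×10^-8)(503.3)/(5.8107e-08) = 147.3 Ω
V = IR = 14.2 × 147.3 = 2090 V

2090 V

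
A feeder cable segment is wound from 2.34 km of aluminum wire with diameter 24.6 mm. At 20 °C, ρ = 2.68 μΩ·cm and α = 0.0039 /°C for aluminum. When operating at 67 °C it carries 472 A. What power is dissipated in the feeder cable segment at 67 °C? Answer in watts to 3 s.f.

ρ = 2.68 μΩ·cm = 2.68×10^-8 Ω·m
A = π(d/2)² = π(1.2300e-02 m)² = 4.753e-04 m²
R₍20₎ = ρL/A = (2.68×10^-8)(2340)/(4.753e-04) = 0.1319 Ω
R₍67₎ = R₍20₎(1 + αΔT) = 0.1319 × (1 + 0.0039×47) = 0.1561 Ω
P = I²R = (472)² × 0.1561 = 34800 W

34800 W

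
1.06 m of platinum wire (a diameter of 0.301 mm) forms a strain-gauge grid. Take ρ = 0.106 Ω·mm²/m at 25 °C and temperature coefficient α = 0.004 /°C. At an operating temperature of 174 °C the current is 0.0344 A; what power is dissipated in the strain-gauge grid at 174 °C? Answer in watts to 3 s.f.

ρ = 0.106 Ω·mm²/m = 1.06×10^-7 Ω·m
A = π(d/2)² = π(1.5050e-04 m)² = 7.116e-08 m²
R₍25₎ = ρL/A = (1.06×10^-7)(1.06)/(7.116e-08) = 1.579 Ω
R₍174₎ = R₍25₎(1 + αΔT) = 1.579 × (1 + 0.004×149) = 2.52 Ω
P = I²R = (0.0344)² × 2.52 = 0.00298 W

0.00298 W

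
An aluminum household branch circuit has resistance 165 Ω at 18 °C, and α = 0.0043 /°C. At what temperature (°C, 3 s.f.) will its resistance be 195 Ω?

R = R₀(1 + α(T − T₀)) ⇒ T = T₀ + (R/R₀ − 1)/α
T = 18 + (195/165 − 1)/0.0043 = 18 + (0.1818)/0.0043 = 60.3 °C

60.3 °C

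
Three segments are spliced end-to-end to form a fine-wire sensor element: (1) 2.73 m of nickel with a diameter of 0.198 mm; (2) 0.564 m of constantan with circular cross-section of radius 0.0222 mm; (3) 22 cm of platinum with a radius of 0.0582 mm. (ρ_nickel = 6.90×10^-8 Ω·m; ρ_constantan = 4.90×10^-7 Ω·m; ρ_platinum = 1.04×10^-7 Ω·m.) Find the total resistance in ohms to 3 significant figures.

187 Ω

Seg 1: A = π(d/2)² = π(9.9000e-05 m)² = 3.079e-08 m²
R_1 = (6.90×10^-8)(2.73)/(3.079e-08) = 6.118 Ω
Seg 2: A = πr² = π(2.2200e-05 m)² = 1.548e-09 m²
R_2 = (4.90×10^-7)(0.564)/(1.548e-09) = 178.5 Ω
Seg 3: A = πr² = π(5.8200e-05 m)² = 1.064e-08 m²
R_3 = (1.04×10^-7)(0.22)/(1.064e-08) = 2.15 Ω
R_total = R_1 + R_2 + R_3 = 187 Ω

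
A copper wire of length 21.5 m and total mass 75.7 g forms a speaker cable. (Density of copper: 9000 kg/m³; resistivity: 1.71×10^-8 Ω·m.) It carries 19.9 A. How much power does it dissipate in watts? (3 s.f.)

A = m/(density·L) = 0.0757/(9000×21.5) = 3.9121e-07 m²
R = ρL/A = (1.71×10^-8)(21.5)/(3.9121e-07) = 0.9398 Ω
P = I²R = (19.9)² × 0.9398 = 372 W

372 W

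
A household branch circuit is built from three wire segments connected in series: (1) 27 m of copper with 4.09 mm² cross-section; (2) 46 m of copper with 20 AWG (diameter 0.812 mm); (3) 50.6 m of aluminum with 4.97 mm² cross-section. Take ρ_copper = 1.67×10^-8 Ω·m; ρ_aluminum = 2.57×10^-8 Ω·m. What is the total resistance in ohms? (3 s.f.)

Seg 1: A = 4.09 mm² = 4.090e-06 m²
R_1 = (1.67×10^-8)(27)/(4.090e-06) = 0.1102 Ω
Seg 2: A = π(0.812/2 mm)² = π(4.0600e-04 m)² = 5.178e-07 m²
R_2 = (1.67×10^-8)(46)/(5.178e-07) = 1.483 Ω
Seg 3: A = 4.97 mm² = 4.970e-06 m²
R_3 = (2.57×10^-8)(50.6)/(4.970e-06) = 0.2617 Ω
R_total = R_1 + R_2 + R_3 = 1.86 Ω

1.86 Ω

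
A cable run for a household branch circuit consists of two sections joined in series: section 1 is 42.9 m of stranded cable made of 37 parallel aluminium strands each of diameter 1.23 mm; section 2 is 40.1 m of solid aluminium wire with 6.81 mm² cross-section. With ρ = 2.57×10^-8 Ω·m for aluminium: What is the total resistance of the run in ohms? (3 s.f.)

0.176 Ω

Section 1: A_strand = π(6.1500e-04)² = 1.188e-06 m²; R₁ = ρL/(N·A_s) = (2.57×10^-8)(42.9)/(37×1.188e-06) = 0.02508 Ω
Section 2: A = 6.81 mm² = 6.810e-06 m²
R₂ = (2.57×10^-8)(40.1)/(6.810e-06) = 0.1513 Ω
R = R₁ + R₂ = 0.176 Ω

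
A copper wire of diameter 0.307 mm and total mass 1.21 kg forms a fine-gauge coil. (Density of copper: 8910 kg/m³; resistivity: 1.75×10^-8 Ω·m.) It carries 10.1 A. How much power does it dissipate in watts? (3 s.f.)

A = π(d/2)² = π(1.5350e-04 m)² = 7.4023e-08 m²
L = m/(density·A) = 1.21/(8910×7.4023e-08) = 1835 m
R = ρL/A = (1.75×10^-8)(1835)/(7.4023e-08) = 433.7 Ω
P = I²R = (10.1)² × 433.7 = 44200 W

44200 W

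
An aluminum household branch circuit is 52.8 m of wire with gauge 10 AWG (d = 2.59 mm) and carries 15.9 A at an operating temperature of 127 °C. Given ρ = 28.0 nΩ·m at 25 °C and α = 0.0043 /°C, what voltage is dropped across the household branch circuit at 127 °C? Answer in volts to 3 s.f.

ρ = 28.0 nΩ·m = 2.80×10^-8 Ω·m
A = π(2.59/2 mm)² = π(1.2950e-03 m)² = 5.269e-06 m²
R₍25₎ = ρL/A = (2.80×10^-8)(52.8)/(5.269e-06) = 0.2806 Ω
R₍127₎ = R₍25₎(1 + αΔT) = 0.2806 × (1 + 0.0043×102) = 0.4037 Ω
V = IR = 15.9 × 0.4037 = 6.42 V

6.42 V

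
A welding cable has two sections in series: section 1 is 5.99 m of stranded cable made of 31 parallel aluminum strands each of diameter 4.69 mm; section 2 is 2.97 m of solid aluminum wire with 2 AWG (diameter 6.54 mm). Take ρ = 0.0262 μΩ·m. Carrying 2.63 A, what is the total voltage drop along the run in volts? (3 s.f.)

0.00686 V

ρ = 0.0262 μΩ·m = 2.62×10^-8 Ω·m
Section 1: A_strand = π(2.3450e-03)² = 1.728e-05 m²; R₁ = ρL/(N·A_s) = (2.62×10^-8)(5.99)/(31×1.728e-05) = 2.930×10^-4 Ω
Section 2: A = π(6.54/2 mm)² = π(3.2700e-03 m)² = 3.359e-05 m²
R₂ = (2.62×10^-8)(2.97)/(3.359e-05) = 0.002316 Ω
R = R₁ + R₂ = 0.002609 Ω
V = IR = 2.63 × 0.002609 = 0.00686 V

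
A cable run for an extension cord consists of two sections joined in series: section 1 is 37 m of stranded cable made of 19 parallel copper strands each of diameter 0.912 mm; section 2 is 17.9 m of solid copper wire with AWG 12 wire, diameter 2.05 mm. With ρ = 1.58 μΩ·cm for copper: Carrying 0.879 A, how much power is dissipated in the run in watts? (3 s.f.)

0.103 W

ρ = 1.58 μΩ·cm = 1.58×10^-8 Ω·m
Section 1: A_strand = π(4.5600e-04)² = 6.533e-07 m²; R₁ = ρL/(N·A_s) = (1.58×10^-8)(37)/(19×6.533e-07) = 0.0471 Ω
Section 2: A = π(2.05/2 mm)² = π(1.0250e-03 m)² = 3.301e-06 m²
R₂ = (1.58×10^-8)(17.9)/(3.301e-06) = 0.08569 Ω
R = R₁ + R₂ = 0.1328 Ω
P = I²R = (0.879)² × 0.1328 = 0.103 W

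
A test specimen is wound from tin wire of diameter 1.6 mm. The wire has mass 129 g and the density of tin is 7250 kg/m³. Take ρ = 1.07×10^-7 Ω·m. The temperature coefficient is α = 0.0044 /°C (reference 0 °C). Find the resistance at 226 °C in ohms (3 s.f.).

A = π(d/2)² = π(8.0000e-04 m)² = 2.0106e-06 m²
L = m/(density·A) = 0.129/(7250×2.0106e-06) = 8.85 m
R = ρL/A = (1.07×10^-7)(8.85)/(2.0106e-06) = 0.471 Ω
R(226 °C) = 0.471 × (1 + 0.0044×226) = 0.939 Ω

0.939 Ω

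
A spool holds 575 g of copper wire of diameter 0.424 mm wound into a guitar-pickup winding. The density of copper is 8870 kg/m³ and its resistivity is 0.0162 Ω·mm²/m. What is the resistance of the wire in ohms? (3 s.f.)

ρ = 0.0162 Ω·mm²/m = 1.62×10^-8 Ω·m
A = π(d/2)² = π(2.1200e-04 m)² = 1.4120e-07 m²
L = m/(density·A) = 0.575/(8870×1.4120e-07) = 459.1 m
R = ρL/A = (1.62×10^-8)(459.1)/(1.4120e-07) = 52.7 Ω

52.7 Ω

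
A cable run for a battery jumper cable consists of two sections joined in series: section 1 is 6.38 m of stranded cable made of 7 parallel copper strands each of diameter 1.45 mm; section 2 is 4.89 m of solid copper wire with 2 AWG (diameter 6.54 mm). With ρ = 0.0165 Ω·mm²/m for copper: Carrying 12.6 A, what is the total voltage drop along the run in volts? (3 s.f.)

ρ = 0.0165 Ω·mm²/m = 1.65×10^-8 Ω·m
Section 1: A_strand = π(7.2500e-04)² = 1.651e-06 m²; R₁ = ρL/(N·A_s) = (1.65×10^-8)(6.38)/(7×1.651e-06) = 0.009107 Ω
Section 2: A = π(6.54/2 mm)² = π(3.2700e-03 m)² = 3.359e-05 m²
R₂ = (1.65×10^-8)(4.89)/(3.359e-05) = 0.002402 Ω
R = R₁ + R₂ = 0.01151 Ω
V = IR = 12.6 × 0.01151 = 0.145 V

0.145 V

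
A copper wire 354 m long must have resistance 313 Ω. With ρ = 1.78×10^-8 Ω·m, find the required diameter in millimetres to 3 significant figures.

0.160 mm

A = ρL/R = (1.78×10^-8)(354)/(313) = 2.013e-08 m²
d = 2√(A/π) = 1.601e-04 m = 0.160 mm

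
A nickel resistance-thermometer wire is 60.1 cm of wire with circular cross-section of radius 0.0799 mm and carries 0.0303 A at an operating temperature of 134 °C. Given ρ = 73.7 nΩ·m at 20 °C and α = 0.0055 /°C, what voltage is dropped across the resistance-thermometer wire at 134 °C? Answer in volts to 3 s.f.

ρ = 73.7 nΩ·m = 7.37×10^-8 Ω·m
A = πr² = π(7.9900e-05 m)² = 2.006e-08 m²
R₍20₎ = ρL/A = (7.37×10^-8)(0.601)/(2.006e-08) = 2.209 Ω
R₍134₎ = R₍20₎(1 + αΔT) = 2.209 × (1 + 0.0055×114) = 3.593 Ω
V = IR = 0.0303 × 3.593 = 0.109 V

0.109 V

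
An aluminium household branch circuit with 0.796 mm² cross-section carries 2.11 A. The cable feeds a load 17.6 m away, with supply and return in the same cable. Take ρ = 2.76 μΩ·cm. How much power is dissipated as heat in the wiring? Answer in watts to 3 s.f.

5.43 W

ρ = 2.76 μΩ·cm = 2.76×10^-8 Ω·m
A = 0.796 mm² = 7.960e-07 m²
Total conductor length (both ways) L = 2 × 17.6 = 35.2 m
R = ρL/A = (2.76×10^-8)(35.2)/(7.960e-07) = 1.221 Ω
P = I²R = (2.11)² × 1.221 = 5.43 W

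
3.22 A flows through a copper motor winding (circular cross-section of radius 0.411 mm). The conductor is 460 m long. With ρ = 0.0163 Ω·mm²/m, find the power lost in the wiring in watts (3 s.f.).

146 W

ρ = 0.0163 Ω·mm²/m = 1.63×10^-8 Ω·m
A = πr² = π(4.1100e-04 m)² = 5.307e-07 m²
R = ρL/A = (1.63×10^-8)(460)/(5.307e-07) = 14.13 Ω
P = I²R = (3.22)² × 14.13 = 146 W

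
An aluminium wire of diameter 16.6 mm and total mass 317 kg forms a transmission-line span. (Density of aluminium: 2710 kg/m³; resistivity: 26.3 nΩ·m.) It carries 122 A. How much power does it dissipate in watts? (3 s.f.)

978 W

ρ = 26.3 nΩ·m = 2.63×10^-8 Ω·m
A = π(d/2)² = π(8.3000e-03 m)² = 2.1642e-04 m²
L = m/(density·A) = 317/(2710×2.1642e-04) = 540.5 m
R = ρL/A = (2.63×10^-8)(540.5)/(2.1642e-04) = 0.06568 Ω
P = I²R = (122)² × 0.06568 = 978 W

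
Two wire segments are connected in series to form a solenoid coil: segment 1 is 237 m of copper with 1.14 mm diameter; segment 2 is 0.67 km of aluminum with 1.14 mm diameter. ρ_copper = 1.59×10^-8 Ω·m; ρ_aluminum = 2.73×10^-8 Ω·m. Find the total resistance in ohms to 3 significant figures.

Segment 1: A = π(d/2)² = π(5.7000e-04 m)² = 1.021e-06 m²
R₁ = ρL/A = (1.59×10^-8)(237)/(1.021e-06) = 3.692 Ω
R₂ = (2.73×10^-8)(670)/(1.021e-06) = 17.92 Ω
R = R₁ + R₂ = 21.6 Ω

21.6 Ω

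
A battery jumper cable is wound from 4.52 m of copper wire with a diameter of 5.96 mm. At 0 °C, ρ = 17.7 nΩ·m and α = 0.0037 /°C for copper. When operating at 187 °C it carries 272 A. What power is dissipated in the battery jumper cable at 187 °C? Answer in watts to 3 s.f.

ρ = 17.7 nΩ·m = 1.77×10^-8 Ω·m
A = π(d/2)² = π(2.9800e-03 m)² = 2.790e-05 m²
R₍0₎ = ρL/A = (1.77×10^-8)(4.52)/(2.790e-05) = 0.002868 Ω
R₍187₎ = R₍0₎(1 + αΔT) = 0.002868 × (1 + 0.0037×187) = 0.004852 Ω
P = I²R = (272)² × 0.004852 = 359 W

359 W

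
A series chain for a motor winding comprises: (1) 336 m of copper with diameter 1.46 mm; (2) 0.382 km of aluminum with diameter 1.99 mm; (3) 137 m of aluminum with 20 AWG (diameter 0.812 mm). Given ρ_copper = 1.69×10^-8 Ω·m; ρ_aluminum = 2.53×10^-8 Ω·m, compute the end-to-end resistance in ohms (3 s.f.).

13.2 Ω

Seg 1: A = π(d/2)² = π(7.3000e-04 m)² = 1.674e-06 m²
R_1 = (1.69×10^-8)(336)/(1.674e-06) = 3.392 Ω
Seg 2: A = π(d/2)² = π(9.9500e-04 m)² = 3.110e-06 m²
R_2 = (2.53×10^-8)(382)/(3.110e-06) = 3.107 Ω
Seg 3: A = π(0.812/2 mm)² = π(4.0600e-04 m)² = 5.178e-07 m²
R_3 = (2.53×10^-8)(137)/(5.178e-07) = 6.693 Ω
R_total = R_1 + R_2 + R_3 = 13.2 Ω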